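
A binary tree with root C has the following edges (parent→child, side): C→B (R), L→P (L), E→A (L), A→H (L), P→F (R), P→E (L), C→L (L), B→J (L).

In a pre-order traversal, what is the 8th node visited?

B

Pre-order visits the node, then its left subtree, then its right subtree.
Visit C.
At C: go left to L.
  Visit L.
  At L: go left to P.
    Visit P.
    At P: go left to E.
      Visit E.
      At E: go left to A.
        Visit A.
        At A: go left to H.
          H is a leaf — visit H.
        At A: no right child.
      At E: no right child.
    At P: go right to F.
      F is a leaf — visit F.
  At L: no right child.
At C: go right to B.
  Visit B.
  At B: go left to J.
    J is a leaf — visit J.
  At B: no right child.
Full pre-order sequence: C, L, P, E, A, H, F, B, J.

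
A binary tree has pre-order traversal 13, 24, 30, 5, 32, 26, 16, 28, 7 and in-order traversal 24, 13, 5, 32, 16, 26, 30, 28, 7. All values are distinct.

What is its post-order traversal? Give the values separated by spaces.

24 16 26 32 5 7 28 30 13

The first element of pre-order is the root; it splits in-order into left and right subtrees.
Root 13: left subtree has 1 node {24}, right has 7 {5, 32, 16, 26, 30, 28, 7}.
  Root 30: left subtree has 4 nodes {5, 32, 16, 26}, right has 2 {28, 7}.
    Root 5: left subtree has 0 nodes { }, right has 3 {32, 16, 26}.
      Root 32: left subtree has 0 nodes { }, right has 2 {16, 26}.
        Root 26: left subtree has 1 node {16}, right has 0 { }.
    Root 28: left subtree has 0 nodes { }, right has 1 {7}.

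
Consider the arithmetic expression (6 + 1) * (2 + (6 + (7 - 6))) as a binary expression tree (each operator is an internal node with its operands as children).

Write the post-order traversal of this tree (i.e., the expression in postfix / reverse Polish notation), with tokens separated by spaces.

Post-order on an expression tree gives postfix notation: for each operator, emit left operand, right operand, then the operator.

6 1 + 2 6 7 6 - + + *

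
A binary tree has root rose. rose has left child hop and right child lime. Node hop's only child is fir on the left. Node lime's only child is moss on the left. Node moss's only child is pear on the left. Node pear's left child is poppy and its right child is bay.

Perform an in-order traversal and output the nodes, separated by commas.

In-order visits the left subtree, then the node, then the right subtree.
At rose: go left to hop.
  At hop: go left to fir.
    fir is a leaf — visit fir.
  Visit hop.
  At hop: no right child.
Visit rose.
At rose: go right to lime.
  At lime: go left to moss.
    At moss: go left to pear.
      At pear: go left to poppy.
        poppy is a leaf — visit poppy.
      Visit pear.
      At pear: go right to bay.
        bay is a leaf — visit bay.
    Visit moss.
    At moss: no right child.
  Visit lime.
  At lime: no right child.

fir, hop, rose, poppy, pear, bay, moss, lime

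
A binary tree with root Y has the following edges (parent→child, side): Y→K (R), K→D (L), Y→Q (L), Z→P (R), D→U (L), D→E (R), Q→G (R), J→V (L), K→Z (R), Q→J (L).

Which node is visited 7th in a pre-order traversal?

Pre-order visits the node, then its left subtree, then its right subtree.
Visit Y.
At Y: go left to Q.
  Visit Q.
  At Q: go left to J.
    Visit J.
    At J: go left to V.
      V is a leaf — visit V.
    At J: no right child.
  At Q: go right to G.
    G is a leaf — visit G.
At Y: go right to K.
  Visit K.
  At K: go left to D.
    Visit D.
    At D: go left to U.
      U is a leaf — visit U.
    At D: go right to E.
      E is a leaf — visit E.
  At K: go right to Z.
    Visit Z.
    At Z: no left child.
    At Z: go right to P.
      P is a leaf — visit P.
Full pre-order sequence: Y, Q, J, V, G, K, D, U, E, Z, P.

D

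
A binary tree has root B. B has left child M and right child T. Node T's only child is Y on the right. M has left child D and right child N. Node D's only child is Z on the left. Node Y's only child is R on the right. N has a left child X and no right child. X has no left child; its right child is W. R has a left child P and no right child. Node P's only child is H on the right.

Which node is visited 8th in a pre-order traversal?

T

Pre-order visits the node, then its left subtree, then its right subtree.
Visit B.
At B: go left to M.
  Visit M.
  At M: go left to D.
    Visit D.
    At D: go left to Z.
      Z is a leaf — visit Z.
    At D: no right child.
  At M: go right to N.
    Visit N.
    At N: go left to X.
      Visit X.
      At X: no left child.
      At X: go right to W.
        W is a leaf — visit W.
    At N: no right child.
At B: go right to T.
  Visit T.
  At T: no left child.
  At T: go right to Y.
    Visit Y.
    At Y: no left child.
    At Y: go right to R.
      Visit R.
      At R: go left to P.
        Visit P.
        At P: no left child.
        At P: go right to H.
          H is a leaf — visit H.
      At R: no right child.
Full pre-order sequence: B, M, D, Z, N, X, W, T, Y, R, P, H.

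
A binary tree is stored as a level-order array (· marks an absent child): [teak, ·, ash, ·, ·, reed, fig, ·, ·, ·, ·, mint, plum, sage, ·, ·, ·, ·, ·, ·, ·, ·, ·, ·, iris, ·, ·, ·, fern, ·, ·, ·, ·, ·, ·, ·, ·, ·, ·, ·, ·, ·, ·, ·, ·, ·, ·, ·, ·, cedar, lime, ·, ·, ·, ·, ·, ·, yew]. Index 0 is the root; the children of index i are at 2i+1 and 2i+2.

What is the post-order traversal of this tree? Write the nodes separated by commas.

Post-order visits the left subtree, then the right subtree, then the node.
At teak: no left child.
At teak: go right to ash.
  At ash: go left to reed.
    At reed: go left to mint.
      At mint: no left child.
      At mint: go right to iris.
        At iris: go left to cedar.
          cedar is a leaf — visit cedar.
        At iris: go right to lime.
          lime is a leaf — visit lime.
        Visit iris.
      Visit mint.
    At reed: go right to plum.
      plum is a leaf — visit plum.
    Visit reed.
  At ash: go right to fig.
    At fig: go left to sage.
      At sage: no left child.
      At sage: go right to fern.
        At fern: go left to yew.
          yew is a leaf — visit yew.
        At fern: no right child.
        Visit fern.
      Visit sage.
    At fig: no right child.
    Visit fig.
  Visit ash.
Visit teak.

cedar, lime, iris, mint, plum, reed, yew, fern, sage, fig, ash, teak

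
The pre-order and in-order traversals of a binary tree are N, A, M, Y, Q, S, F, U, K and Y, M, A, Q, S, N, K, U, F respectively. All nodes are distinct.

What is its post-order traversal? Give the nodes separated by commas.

Y, M, S, Q, A, K, U, F, N

The first element of pre-order is the root; it splits in-order into left and right subtrees.
Root N: left subtree has 5 nodes {Y, M, A, Q, S}, right has 3 {K, U, F}.
  Root A: left subtree has 2 nodes {Y, M}, right has 2 {Q, S}.
    Root M: left subtree has 1 node {Y}, right has 0 { }.
    Root Q: left subtree has 0 nodes { }, right has 1 {S}.
  Root F: left subtree has 2 nodes {K, U}, right has 0 { }.
    Root U: left subtree has 1 node {K}, right has 0 { }.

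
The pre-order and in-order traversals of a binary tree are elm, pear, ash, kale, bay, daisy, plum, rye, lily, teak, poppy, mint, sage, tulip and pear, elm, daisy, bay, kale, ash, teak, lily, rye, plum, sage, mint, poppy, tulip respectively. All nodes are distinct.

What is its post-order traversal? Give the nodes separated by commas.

pear, daisy, bay, kale, teak, lily, rye, sage, mint, tulip, poppy, plum, ash, elm

The first element of pre-order is the root; it splits in-order into left and right subtrees.
Root elm: left subtree has 1 node {pear}, right has 12 {daisy, bay, kale, ash, teak, lily, rye, plum, sage, mint, poppy, tulip}.
  Root ash: left subtree has 3 nodes {daisy, bay, kale}, right has 8 {teak, lily, rye, plum, sage, mint, poppy, tulip}.
    Root kale: left subtree has 2 nodes {daisy, bay}, right has 0 { }.
      Root bay: left subtree has 1 node {daisy}, right has 0 { }.
    Root plum: left subtree has 3 nodes {teak, lily, rye}, right has 4 {sage, mint, poppy, tulip}.
      Root rye: left subtree has 2 nodes {teak, lily}, right has 0 { }.
        Root lily: left subtree has 1 node {teak}, right has 0 { }.
      Root poppy: left subtree has 2 nodes {sage, mint}, right has 1 {tulip}.
        Root mint: left subtree has 1 node {sage}, right has 0 { }.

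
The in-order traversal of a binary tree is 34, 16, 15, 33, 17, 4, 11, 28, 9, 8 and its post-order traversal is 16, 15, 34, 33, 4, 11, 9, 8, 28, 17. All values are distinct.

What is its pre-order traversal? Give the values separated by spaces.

17 33 34 15 16 28 11 4 8 9

The last element of post-order is the root; it splits in-order into left and right subtrees.
Root 17: left subtree has 4 nodes {34, 16, 15, 33}, right has 5 {4, 11, 28, 9, 8}.
  Root 33: left subtree has 3 nodes {34, 16, 15}, right has 0 { }.
    Root 34: left subtree has 0 nodes { }, right has 2 {16, 15}.
      Root 15: left subtree has 1 node {16}, right has 0 { }.
  Root 28: left subtree has 2 nodes {4, 11}, right has 2 {9, 8}.
    Root 11: left subtree has 1 node {4}, right has 0 { }.
    Root 8: left subtree has 1 node {9}, right has 0 { }.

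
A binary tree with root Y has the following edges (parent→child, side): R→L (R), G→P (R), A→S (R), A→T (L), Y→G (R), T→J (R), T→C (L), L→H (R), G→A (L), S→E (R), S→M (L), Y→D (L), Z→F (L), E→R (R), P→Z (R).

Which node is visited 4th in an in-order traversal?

T

In-order visits the left subtree, then the node, then the right subtree.
At Y: go left to D.
  D is a leaf — visit D.
Visit Y.
At Y: go right to G.
  At G: go left to A.
    At A: go left to T.
      At T: go left to C.
        C is a leaf — visit C.
      Visit T.
      At T: go right to J.
        J is a leaf — visit J.
    Visit A.
    At A: go right to S.
      At S: go left to M.
        M is a leaf — visit M.
      Visit S.
      At S: go right to E.
        At E: no left child.
        Visit E.
        At E: go right to R.
          At R: no left child.
          Visit R.
          At R: go right to L.
            At L: no left child.
            Visit L.
            At L: go right to H.
              H is a leaf — visit H.
  Visit G.
  At G: go right to P.
    At P: no left child.
    Visit P.
    At P: go right to Z.
      At Z: go left to F.
        F is a leaf — visit F.
      Visit Z.
      At Z: no right child.
Full in-order sequence: D, Y, C, T, J, A, M, S, E, R, L, H, G, P, F, Z.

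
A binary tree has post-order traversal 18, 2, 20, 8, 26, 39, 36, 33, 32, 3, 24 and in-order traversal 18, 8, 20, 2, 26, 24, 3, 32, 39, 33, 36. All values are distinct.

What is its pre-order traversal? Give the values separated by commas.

The last element of post-order is the root; it splits in-order into left and right subtrees.
Root 24: left subtree has 5 nodes {18, 8, 20, 2, 26}, right has 5 {3, 32, 39, 33, 36}.
  Root 26: left subtree has 4 nodes {18, 8, 20, 2}, right has 0 { }.
    Root 8: left subtree has 1 node {18}, right has 2 {20, 2}.
      Root 20: left subtree has 0 nodes { }, right has 1 {2}.
  Root 3: left subtree has 0 nodes { }, right has 4 {32, 39, 33, 36}.
    Root 32: left subtree has 0 nodes { }, right has 3 {39, 33, 36}.
      Root 33: left subtree has 1 node {39}, right has 1 {36}.

24, 26, 8, 18, 20, 2, 3, 32, 33, 39, 36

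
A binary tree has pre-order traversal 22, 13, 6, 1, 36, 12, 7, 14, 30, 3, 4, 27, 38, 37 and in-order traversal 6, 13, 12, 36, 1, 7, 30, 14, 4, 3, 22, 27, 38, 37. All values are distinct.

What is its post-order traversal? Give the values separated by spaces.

6 12 36 30 4 3 14 7 1 13 37 38 27 22

The first element of pre-order is the root; it splits in-order into left and right subtrees.
Root 22: left subtree has 10 nodes {6, 13, 12, 36, 1, 7, 30, 14, 4, 3}, right has 3 {27, 38, 37}.
  Root 13: left subtree has 1 node {6}, right has 8 {12, 36, 1, 7, 30, 14, 4, 3}.
    Root 1: left subtree has 2 nodes {12, 36}, right has 5 {7, 30, 14, 4, 3}.
      Root 36: left subtree has 1 node {12}, right has 0 { }.
      Root 7: left subtree has 0 nodes { }, right has 4 {30, 14, 4, 3}.
        Root 14: left subtree has 1 node {30}, right has 2 {4, 3}.
          Root 3: left subtree has 1 node {4}, right has 0 { }.
  Root 27: left subtree has 0 nodes { }, right has 2 {38, 37}.
    Root 38: left subtree has 0 nodes { }, right has 1 {37}.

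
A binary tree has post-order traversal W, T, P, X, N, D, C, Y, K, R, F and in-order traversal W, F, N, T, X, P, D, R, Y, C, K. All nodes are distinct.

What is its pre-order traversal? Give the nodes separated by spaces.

F W R D N X T P K Y C

The last element of post-order is the root; it splits in-order into left and right subtrees.
Root F: left subtree has 1 node {W}, right has 9 {N, T, X, P, D, R, Y, C, K}.
  Root R: left subtree has 5 nodes {N, T, X, P, D}, right has 3 {Y, C, K}.
    Root D: left subtree has 4 nodes {N, T, X, P}, right has 0 { }.
      Root N: left subtree has 0 nodes { }, right has 3 {T, X, P}.
        Root X: left subtree has 1 node {T}, right has 1 {P}.
    Root K: left subtree has 2 nodes {Y, C}, right has 0 { }.
      Root Y: left subtree has 0 nodes { }, right has 1 {C}.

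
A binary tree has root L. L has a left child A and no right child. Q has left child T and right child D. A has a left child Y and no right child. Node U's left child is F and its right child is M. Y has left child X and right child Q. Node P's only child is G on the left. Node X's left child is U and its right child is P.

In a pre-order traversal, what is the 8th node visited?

P

Pre-order visits the node, then its left subtree, then its right subtree.
Visit L.
At L: go left to A.
  Visit A.
  At A: go left to Y.
    Visit Y.
    At Y: go left to X.
      Visit X.
      At X: go left to U.
        Visit U.
        At U: go left to F.
          F is a leaf — visit F.
        At U: go right to M.
          M is a leaf — visit M.
      At X: go right to P.
        Visit P.
        At P: go left to G.
          G is a leaf — visit G.
        At P: no right child.
    At Y: go right to Q.
      Visit Q.
      At Q: go left to T.
        T is a leaf — visit T.
      At Q: go right to D.
        D is a leaf — visit D.
  At A: no right child.
At L: no right child.
Full pre-order sequence: L, A, Y, X, U, F, M, P, G, Q, T, D.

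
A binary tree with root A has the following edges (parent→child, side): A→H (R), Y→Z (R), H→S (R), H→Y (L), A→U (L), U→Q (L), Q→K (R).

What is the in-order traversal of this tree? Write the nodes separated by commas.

In-order visits the left subtree, then the node, then the right subtree.
At A: go left to U.
  At U: go left to Q.
    At Q: no left child.
    Visit Q.
    At Q: go right to K.
      K is a leaf — visit K.
  Visit U.
  At U: no right child.
Visit A.
At A: go right to H.
  At H: go left to Y.
    At Y: no left child.
    Visit Y.
    At Y: go right to Z.
      Z is a leaf — visit Z.
  Visit H.
  At H: go right to S.
    S is a leaf — visit S.

Q, K, U, A, Y, Z, H, S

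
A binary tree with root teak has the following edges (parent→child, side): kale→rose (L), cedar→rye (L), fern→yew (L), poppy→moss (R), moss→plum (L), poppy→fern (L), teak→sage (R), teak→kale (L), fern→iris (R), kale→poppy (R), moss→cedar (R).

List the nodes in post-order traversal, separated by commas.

rose, yew, iris, fern, plum, rye, cedar, moss, poppy, kale, sage, teak

Post-order visits the left subtree, then the right subtree, then the node.
At teak: go left to kale.
  At kale: go left to rose.
    rose is a leaf — visit rose.
  At kale: go right to poppy.
    At poppy: go left to fern.
      At fern: go left to yew.
        yew is a leaf — visit yew.
      At fern: go right to iris.
        iris is a leaf — visit iris.
      Visit fern.
    At poppy: go right to moss.
      At moss: go left to plum.
        plum is a leaf — visit plum.
      At moss: go right to cedar.
        At cedar: go left to rye.
          rye is a leaf — visit rye.
        At cedar: no right child.
        Visit cedar.
      Visit moss.
    Visit poppy.
  Visit kale.
At teak: go right to sage.
  sage is a leaf — visit sage.
Visit teak.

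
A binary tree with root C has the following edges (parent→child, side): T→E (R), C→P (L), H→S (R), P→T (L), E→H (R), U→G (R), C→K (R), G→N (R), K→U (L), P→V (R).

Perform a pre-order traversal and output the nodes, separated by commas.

Pre-order visits the node, then its left subtree, then its right subtree.
Visit C.
At C: go left to P.
  Visit P.
  At P: go left to T.
    Visit T.
    At T: no left child.
    At T: go right to E.
      Visit E.
      At E: no left child.
      At E: go right to H.
        Visit H.
        At H: no left child.
        At H: go right to S.
          S is a leaf — visit S.
  At P: go right to V.
    V is a leaf — visit V.
At C: go right to K.
  Visit K.
  At K: go left to U.
    Visit U.
    At U: no left child.
    At U: go right to G.
      Visit G.
      At G: no left child.
      At G: go right to N.
        N is a leaf — visit N.
  At K: no right child.

C, P, T, E, H, S, V, K, U, G, N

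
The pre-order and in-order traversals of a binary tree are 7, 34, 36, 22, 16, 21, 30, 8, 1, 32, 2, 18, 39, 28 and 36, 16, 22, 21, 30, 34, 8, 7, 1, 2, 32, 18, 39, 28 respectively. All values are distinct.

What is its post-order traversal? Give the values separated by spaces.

16 30 21 22 36 8 34 2 28 39 18 32 1 7

The first element of pre-order is the root; it splits in-order into left and right subtrees.
Root 7: left subtree has 7 nodes {36, 16, 22, 21, 30, 34, 8}, right has 6 {1, 2, 32, 18, 39, 28}.
  Root 34: left subtree has 5 nodes {36, 16, 22, 21, 30}, right has 1 {8}.
    Root 36: left subtree has 0 nodes { }, right has 4 {16, 22, 21, 30}.
      Root 22: left subtree has 1 node {16}, right has 2 {21, 30}.
        Root 21: left subtree has 0 nodes { }, right has 1 {30}.
  Root 1: left subtree has 0 nodes { }, right has 5 {2, 32, 18, 39, 28}.
    Root 32: left subtree has 1 node {2}, right has 3 {18, 39, 28}.
      Root 18: left subtree has 0 nodes { }, right has 2 {39, 28}.
        Root 39: left subtree has 0 nodes { }, right has 1 {28}.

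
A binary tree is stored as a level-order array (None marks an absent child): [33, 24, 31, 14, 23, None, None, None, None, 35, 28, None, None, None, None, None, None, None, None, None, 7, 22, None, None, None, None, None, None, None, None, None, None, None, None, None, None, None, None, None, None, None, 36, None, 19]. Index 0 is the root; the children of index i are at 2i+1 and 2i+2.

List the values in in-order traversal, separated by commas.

In-order visits the left subtree, then the node, then the right subtree.
At 33: go left to 24.
  At 24: go left to 14.
    14 is a leaf — visit 14.
  Visit 24.
  At 24: go right to 23.
    At 23: go left to 35.
      At 35: no left child.
      Visit 35.
      At 35: go right to 7.
        At 7: go left to 36.
          36 is a leaf — visit 36.
        Visit 7.
        At 7: no right child.
    Visit 23.
    At 23: go right to 28.
      At 28: go left to 22.
        At 22: go left to 19.
          19 is a leaf — visit 19.
        Visit 22.
        At 22: no right child.
      Visit 28.
      At 28: no right child.
Visit 33.
At 33: go right to 31.
  31 is a leaf — visit 31.

14, 24, 35, 36, 7, 23, 19, 22, 28, 33, 31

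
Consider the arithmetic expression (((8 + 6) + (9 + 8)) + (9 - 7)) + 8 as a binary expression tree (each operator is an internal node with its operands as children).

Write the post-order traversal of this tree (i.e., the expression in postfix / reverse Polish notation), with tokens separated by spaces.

8 6 + 9 8 + + 9 7 - + 8 +

Post-order on an expression tree gives postfix notation: for each operator, emit left operand, right operand, then the operator.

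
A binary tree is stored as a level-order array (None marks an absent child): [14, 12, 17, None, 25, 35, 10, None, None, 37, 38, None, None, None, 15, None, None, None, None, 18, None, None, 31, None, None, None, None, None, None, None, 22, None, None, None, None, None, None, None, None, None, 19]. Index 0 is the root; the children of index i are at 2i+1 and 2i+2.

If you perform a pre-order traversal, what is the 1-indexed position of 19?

Pre-order visits the node, then its left subtree, then its right subtree.
Visit 14.
At 14: go left to 12.
  Visit 12.
  At 12: no left child.
  At 12: go right to 25.
    Visit 25.
    At 25: go left to 37.
      Visit 37.
      At 37: go left to 18.
        Visit 18.
        At 18: no left child.
        At 18: go right to 19.
          19 is a leaf — visit 19.
      At 37: no right child.
    At 25: go right to 38.
      Visit 38.
      At 38: no left child.
      At 38: go right to 31.
        31 is a leaf — visit 31.
At 14: go right to 17.
  Visit 17.
  At 17: go left to 35.
    35 is a leaf — visit 35.
  At 17: go right to 10.
    Visit 10.
    At 10: no left child.
    At 10: go right to 15.
      Visit 15.
      At 15: no left child.
      At 15: go right to 22.
        22 is a leaf — visit 22.
Full pre-order sequence: 14, 12, 25, 37, 18, 19, 38, 31, 17, 35, 10, 15, 22.

6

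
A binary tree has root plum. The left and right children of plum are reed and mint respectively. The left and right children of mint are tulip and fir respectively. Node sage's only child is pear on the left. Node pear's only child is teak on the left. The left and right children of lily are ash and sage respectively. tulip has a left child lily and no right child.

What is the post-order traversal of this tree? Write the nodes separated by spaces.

Post-order visits the left subtree, then the right subtree, then the node.
At plum: go left to reed.
  reed is a leaf — visit reed.
At plum: go right to mint.
  At mint: go left to tulip.
    At tulip: go left to lily.
      At lily: go left to ash.
        ash is a leaf — visit ash.
      At lily: go right to sage.
        At sage: go left to pear.
          At pear: go left to teak.
            teak is a leaf — visit teak.
          At pear: no right child.
          Visit pear.
        At sage: no right child.
        Visit sage.
      Visit lily.
    At tulip: no right child.
    Visit tulip.
  At mint: go right to fir.
    fir is a leaf — visit fir.
  Visit mint.
Visit plum.

reed ash teak pear sage lily tulip fir mint plum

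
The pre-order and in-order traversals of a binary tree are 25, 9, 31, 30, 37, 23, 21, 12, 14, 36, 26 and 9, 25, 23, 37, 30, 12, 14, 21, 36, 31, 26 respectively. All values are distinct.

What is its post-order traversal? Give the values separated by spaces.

9 23 37 14 12 36 21 30 26 31 25

The first element of pre-order is the root; it splits in-order into left and right subtrees.
Root 25: left subtree has 1 node {9}, right has 9 {23, 37, 30, 12, 14, 21, 36, 31, 26}.
  Root 31: left subtree has 7 nodes {23, 37, 30, 12, 14, 21, 36}, right has 1 {26}.
    Root 30: left subtree has 2 nodes {23, 37}, right has 4 {12, 14, 21, 36}.
      Root 37: left subtree has 1 node {23}, right has 0 { }.
      Root 21: left subtree has 2 nodes {12, 14}, right has 1 {36}.
        Root 12: left subtree has 0 nodes { }, right has 1 {14}.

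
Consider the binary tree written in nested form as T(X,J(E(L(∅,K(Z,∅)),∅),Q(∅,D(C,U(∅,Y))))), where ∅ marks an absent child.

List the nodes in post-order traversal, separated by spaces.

X Z K L E C Y U D Q J T

Post-order visits the left subtree, then the right subtree, then the node.
At T: go left to X.
  X is a leaf — visit X.
At T: go right to J.
  At J: go left to E.
    At E: go left to L.
      At L: no left child.
      At L: go right to K.
        At K: go left to Z.
          Z is a leaf — visit Z.
        At K: no right child.
        Visit K.
      Visit L.
    At E: no right child.
    Visit E.
  At J: go right to Q.
    At Q: no left child.
    At Q: go right to D.
      At D: go left to C.
        C is a leaf — visit C.
      At D: go right to U.
        At U: no left child.
        At U: go right to Y.
          Y is a leaf — visit Y.
        Visit U.
      Visit D.
    Visit Q.
  Visit J.
Visit T.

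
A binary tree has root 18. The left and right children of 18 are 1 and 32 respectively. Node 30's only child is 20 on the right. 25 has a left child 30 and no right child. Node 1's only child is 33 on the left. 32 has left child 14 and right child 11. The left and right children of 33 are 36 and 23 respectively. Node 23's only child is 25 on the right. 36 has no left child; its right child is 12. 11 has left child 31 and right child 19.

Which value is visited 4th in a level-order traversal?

Level-order visits nodes level by level from the root, left to right within each level.
Level 0: 18
Level 1: 1, 32
Level 2: 33, 14, 11
Level 3: 36, 23, 31, 19
Level 4: 12, 25
Level 5: 30
Level 6: 20
Full level-order sequence: 18, 1, 32, 33, 14, 11, 36, 23, 31, 19, 12, 25, 30, 20.

33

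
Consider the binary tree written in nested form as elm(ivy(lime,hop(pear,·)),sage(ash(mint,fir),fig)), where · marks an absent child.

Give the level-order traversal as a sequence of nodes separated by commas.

Level-order visits nodes level by level from the root, left to right within each level.
Level 0: elm
Level 1: ivy, sage
Level 2: lime, hop, ash, fig
Level 3: pear, mint, fir

elm, ivy, sage, lime, hop, ash, fig, pear, mint, fir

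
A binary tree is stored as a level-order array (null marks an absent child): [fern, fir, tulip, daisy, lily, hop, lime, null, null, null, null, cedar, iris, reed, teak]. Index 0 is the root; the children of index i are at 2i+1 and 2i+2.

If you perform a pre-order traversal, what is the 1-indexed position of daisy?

Pre-order visits the node, then its left subtree, then its right subtree.
Visit fern.
At fern: go left to fir.
  Visit fir.
  At fir: go left to daisy.
    daisy is a leaf — visit daisy.
  At fir: go right to lily.
    lily is a leaf — visit lily.
At fern: go right to tulip.
  Visit tulip.
  At tulip: go left to hop.
    Visit hop.
    At hop: go left to cedar.
      cedar is a leaf — visit cedar.
    At hop: go right to iris.
      iris is a leaf — visit iris.
  At tulip: go right to lime.
    Visit lime.
    At lime: go left to reed.
      reed is a leaf — visit reed.
    At lime: go right to teak.
      teak is a leaf — visit teak.
Full pre-order sequence: fern, fir, daisy, lily, tulip, hop, cedar, iris, lime, reed, teak.

3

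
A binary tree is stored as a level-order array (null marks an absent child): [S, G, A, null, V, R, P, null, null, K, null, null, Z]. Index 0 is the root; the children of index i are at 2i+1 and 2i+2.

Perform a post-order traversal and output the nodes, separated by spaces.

K V G Z R P A S

Post-order visits the left subtree, then the right subtree, then the node.
At S: go left to G.
  At G: no left child.
  At G: go right to V.
    At V: go left to K.
      K is a leaf — visit K.
    At V: no right child.
    Visit V.
  Visit G.
At S: go right to A.
  At A: go left to R.
    At R: no left child.
    At R: go right to Z.
      Z is a leaf — visit Z.
    Visit R.
  At A: go right to P.
    P is a leaf — visit P.
  Visit A.
Visit S.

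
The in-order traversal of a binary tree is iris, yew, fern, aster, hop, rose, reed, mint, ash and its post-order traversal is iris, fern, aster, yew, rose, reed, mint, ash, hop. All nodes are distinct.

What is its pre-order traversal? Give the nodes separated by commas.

The last element of post-order is the root; it splits in-order into left and right subtrees.
Root hop: left subtree has 4 nodes {iris, yew, fern, aster}, right has 4 {rose, reed, mint, ash}.
  Root yew: left subtree has 1 node {iris}, right has 2 {fern, aster}.
    Root aster: left subtree has 1 node {fern}, right has 0 { }.
  Root ash: left subtree has 3 nodes {rose, reed, mint}, right has 0 { }.
    Root mint: left subtree has 2 nodes {rose, reed}, right has 0 { }.
      Root reed: left subtree has 1 node {rose}, right has 0 { }.

hop, yew, iris, aster, fern, ash, mint, reed, rose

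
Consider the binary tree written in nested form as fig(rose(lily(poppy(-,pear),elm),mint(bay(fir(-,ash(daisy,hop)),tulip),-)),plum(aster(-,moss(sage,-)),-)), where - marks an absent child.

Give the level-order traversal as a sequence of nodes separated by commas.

fig, rose, plum, lily, mint, aster, poppy, elm, bay, moss, pear, fir, tulip, sage, ash, daisy, hop

Level-order visits nodes level by level from the root, left to right within each level.
Level 0: fig
Level 1: rose, plum
Level 2: lily, mint, aster
Level 3: poppy, elm, bay, moss
Level 4: pear, fir, tulip, sage
Level 5: ash
Level 6: daisy, hop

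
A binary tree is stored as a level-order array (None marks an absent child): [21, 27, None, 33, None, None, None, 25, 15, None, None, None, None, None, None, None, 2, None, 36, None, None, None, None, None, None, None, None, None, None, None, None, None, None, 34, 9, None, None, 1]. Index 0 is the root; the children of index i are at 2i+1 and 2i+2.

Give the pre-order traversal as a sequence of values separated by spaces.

21 27 33 25 2 34 9 15 36 1

Pre-order visits the node, then its left subtree, then its right subtree.
Visit 21.
At 21: go left to 27.
  Visit 27.
  At 27: go left to 33.
    Visit 33.
    At 33: go left to 25.
      Visit 25.
      At 25: no left child.
      At 25: go right to 2.
        Visit 2.
        At 2: go left to 34.
          34 is a leaf — visit 34.
        At 2: go right to 9.
          9 is a leaf — visit 9.
    At 33: go right to 15.
      Visit 15.
      At 15: no left child.
      At 15: go right to 36.
        Visit 36.
        At 36: go left to 1.
          1 is a leaf — visit 1.
        At 36: no right child.
  At 27: no right child.
At 21: no right child.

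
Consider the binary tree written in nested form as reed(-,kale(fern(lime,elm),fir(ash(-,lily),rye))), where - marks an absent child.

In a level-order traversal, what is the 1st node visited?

Level-order visits nodes level by level from the root, left to right within each level.
Level 0: reed
Level 1: kale
Level 2: fern, fir
Level 3: lime, elm, ash, rye
Level 4: lily
Full level-order sequence: reed, kale, fern, fir, lime, elm, ash, rye, lily.

reed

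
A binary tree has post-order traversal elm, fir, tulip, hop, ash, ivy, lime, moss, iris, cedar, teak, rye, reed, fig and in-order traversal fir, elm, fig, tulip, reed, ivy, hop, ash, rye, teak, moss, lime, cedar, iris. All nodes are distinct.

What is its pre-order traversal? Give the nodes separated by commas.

fig, fir, elm, reed, tulip, rye, ivy, ash, hop, teak, cedar, moss, lime, iris

The last element of post-order is the root; it splits in-order into left and right subtrees.
Root fig: left subtree has 2 nodes {fir, elm}, right has 11 {tulip, reed, ivy, hop, ash, rye, teak, moss, lime, cedar, iris}.
  Root fir: left subtree has 0 nodes { }, right has 1 {elm}.
  Root reed: left subtree has 1 node {tulip}, right has 9 {ivy, hop, ash, rye, teak, moss, lime, cedar, iris}.
    Root rye: left subtree has 3 nodes {ivy, hop, ash}, right has 5 {teak, moss, lime, cedar, iris}.
      Root ivy: left subtree has 0 nodes { }, right has 2 {hop, ash}.
        Root ash: left subtree has 1 node {hop}, right has 0 { }.
      Root teak: left subtree has 0 nodes { }, right has 4 {moss, lime, cedar, iris}.
        Root cedar: left subtree has 2 nodes {moss, lime}, right has 1 {iris}.
          Root moss: left subtree has 0 nodes { }, right has 1 {lime}.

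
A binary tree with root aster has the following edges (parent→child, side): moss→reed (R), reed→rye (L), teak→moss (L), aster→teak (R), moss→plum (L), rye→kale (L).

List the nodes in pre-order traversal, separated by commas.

Pre-order visits the node, then its left subtree, then its right subtree.
Visit aster.
At aster: no left child.
At aster: go right to teak.
  Visit teak.
  At teak: go left to moss.
    Visit moss.
    At moss: go left to plum.
      plum is a leaf — visit plum.
    At moss: go right to reed.
      Visit reed.
      At reed: go left to rye.
        Visit rye.
        At rye: go left to kale.
          kale is a leaf — visit kale.
        At rye: no right child.
      At reed: no right child.
  At teak: no right child.

aster, teak, moss, plum, reed, rye, kale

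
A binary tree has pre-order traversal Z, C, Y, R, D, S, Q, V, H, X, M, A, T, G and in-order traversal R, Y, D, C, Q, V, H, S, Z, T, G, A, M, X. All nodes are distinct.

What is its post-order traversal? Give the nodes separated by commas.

R, D, Y, H, V, Q, S, C, G, T, A, M, X, Z

The first element of pre-order is the root; it splits in-order into left and right subtrees.
Root Z: left subtree has 8 nodes {R, Y, D, C, Q, V, H, S}, right has 5 {T, G, A, M, X}.
  Root C: left subtree has 3 nodes {R, Y, D}, right has 4 {Q, V, H, S}.
    Root Y: left subtree has 1 node {R}, right has 1 {D}.
    Root S: left subtree has 3 nodes {Q, V, H}, right has 0 { }.
      Root Q: left subtree has 0 nodes { }, right has 2 {V, H}.
        Root V: left subtree has 0 nodes { }, right has 1 {H}.
  Root X: left subtree has 4 nodes {T, G, A, M}, right has 0 { }.
    Root M: left subtree has 3 nodes {T, G, A}, right has 0 { }.
      Root A: left subtree has 2 nodes {T, G}, right has 0 { }.
        Root T: left subtree has 0 nodes { }, right has 1 {G}.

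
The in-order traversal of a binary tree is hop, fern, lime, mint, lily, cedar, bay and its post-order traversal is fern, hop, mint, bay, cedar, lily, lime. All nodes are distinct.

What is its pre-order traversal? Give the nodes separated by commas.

lime, hop, fern, lily, mint, cedar, bay

The last element of post-order is the root; it splits in-order into left and right subtrees.
Root lime: left subtree has 2 nodes {hop, fern}, right has 4 {mint, lily, cedar, bay}.
  Root hop: left subtree has 0 nodes { }, right has 1 {fern}.
  Root lily: left subtree has 1 node {mint}, right has 2 {cedar, bay}.
    Root cedar: left subtree has 0 nodes { }, right has 1 {bay}.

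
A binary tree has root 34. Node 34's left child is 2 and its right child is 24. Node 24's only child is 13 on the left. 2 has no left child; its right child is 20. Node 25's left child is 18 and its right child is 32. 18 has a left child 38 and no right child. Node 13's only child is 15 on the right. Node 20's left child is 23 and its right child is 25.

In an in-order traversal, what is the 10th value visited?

In-order visits the left subtree, then the node, then the right subtree.
At 34: go left to 2.
  At 2: no left child.
  Visit 2.
  At 2: go right to 20.
    At 20: go left to 23.
      23 is a leaf — visit 23.
    Visit 20.
    At 20: go right to 25.
      At 25: go left to 18.
        At 18: go left to 38.
          38 is a leaf — visit 38.
        Visit 18.
        At 18: no right child.
      Visit 25.
      At 25: go right to 32.
        32 is a leaf — visit 32.
Visit 34.
At 34: go right to 24.
  At 24: go left to 13.
    At 13: no left child.
    Visit 13.
    At 13: go right to 15.
      15 is a leaf — visit 15.
  Visit 24.
  At 24: no right child.
Full in-order sequence: 2, 23, 20, 38, 18, 25, 32, 34, 13, 15, 24.

15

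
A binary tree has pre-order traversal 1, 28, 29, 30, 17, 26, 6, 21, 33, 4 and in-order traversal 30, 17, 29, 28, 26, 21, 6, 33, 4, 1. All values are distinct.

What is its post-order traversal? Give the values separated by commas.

The first element of pre-order is the root; it splits in-order into left and right subtrees.
Root 1: left subtree has 9 nodes {30, 17, 29, 28, 26, 21, 6, 33, 4}, right has 0 { }.
  Root 28: left subtree has 3 nodes {30, 17, 29}, right has 5 {26, 21, 6, 33, 4}.
    Root 29: left subtree has 2 nodes {30, 17}, right has 0 { }.
      Root 30: left subtree has 0 nodes { }, right has 1 {17}.
    Root 26: left subtree has 0 nodes { }, right has 4 {21, 6, 33, 4}.
      Root 6: left subtree has 1 node {21}, right has 2 {33, 4}.
        Root 33: left subtree has 0 nodes { }, right has 1 {4}.

17, 30, 29, 21, 4, 33, 6, 26, 28, 1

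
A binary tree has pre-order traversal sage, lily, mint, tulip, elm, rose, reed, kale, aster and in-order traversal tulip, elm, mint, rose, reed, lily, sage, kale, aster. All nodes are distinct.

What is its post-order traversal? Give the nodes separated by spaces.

The first element of pre-order is the root; it splits in-order into left and right subtrees.
Root sage: left subtree has 6 nodes {tulip, elm, mint, rose, reed, lily}, right has 2 {kale, aster}.
  Root lily: left subtree has 5 nodes {tulip, elm, mint, rose, reed}, right has 0 { }.
    Root mint: left subtree has 2 nodes {tulip, elm}, right has 2 {rose, reed}.
      Root tulip: left subtree has 0 nodes { }, right has 1 {elm}.
      Root rose: left subtree has 0 nodes { }, right has 1 {reed}.
  Root kale: left subtree has 0 nodes { }, right has 1 {aster}.

elm tulip reed rose mint lily aster kale sage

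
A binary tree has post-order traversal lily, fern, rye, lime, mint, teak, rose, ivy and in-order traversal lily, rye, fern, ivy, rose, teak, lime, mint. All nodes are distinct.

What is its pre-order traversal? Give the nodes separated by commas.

ivy, rye, lily, fern, rose, teak, mint, lime

The last element of post-order is the root; it splits in-order into left and right subtrees.
Root ivy: left subtree has 3 nodes {lily, rye, fern}, right has 4 {rose, teak, lime, mint}.
  Root rye: left subtree has 1 node {lily}, right has 1 {fern}.
  Root rose: left subtree has 0 nodes { }, right has 3 {teak, lime, mint}.
    Root teak: left subtree has 0 nodes { }, right has 2 {lime, mint}.
      Root mint: left subtree has 1 node {lime}, right has 0 { }.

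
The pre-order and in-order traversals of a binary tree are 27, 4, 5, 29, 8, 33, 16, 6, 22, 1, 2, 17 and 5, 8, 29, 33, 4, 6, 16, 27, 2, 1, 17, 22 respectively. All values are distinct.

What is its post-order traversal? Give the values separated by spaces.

8 33 29 5 6 16 4 2 17 1 22 27

The first element of pre-order is the root; it splits in-order into left and right subtrees.
Root 27: left subtree has 7 nodes {5, 8, 29, 33, 4, 6, 16}, right has 4 {2, 1, 17, 22}.
  Root 4: left subtree has 4 nodes {5, 8, 29, 33}, right has 2 {6, 16}.
    Root 5: left subtree has 0 nodes { }, right has 3 {8, 29, 33}.
      Root 29: left subtree has 1 node {8}, right has 1 {33}.
    Root 16: left subtree has 1 node {6}, right has 0 { }.
  Root 22: left subtree has 3 nodes {2, 1, 17}, right has 0 { }.
    Root 1: left subtree has 1 node {2}, right has 1 {17}.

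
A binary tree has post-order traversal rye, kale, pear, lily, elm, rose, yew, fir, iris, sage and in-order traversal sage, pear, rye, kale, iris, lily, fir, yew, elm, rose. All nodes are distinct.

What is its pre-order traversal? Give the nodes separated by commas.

sage, iris, pear, kale, rye, fir, lily, yew, rose, elm

The last element of post-order is the root; it splits in-order into left and right subtrees.
Root sage: left subtree has 0 nodes { }, right has 9 {pear, rye, kale, iris, lily, fir, yew, elm, rose}.
  Root iris: left subtree has 3 nodes {pear, rye, kale}, right has 5 {lily, fir, yew, elm, rose}.
    Root pear: left subtree has 0 nodes { }, right has 2 {rye, kale}.
      Root kale: left subtree has 1 node {rye}, right has 0 { }.
    Root fir: left subtree has 1 node {lily}, right has 3 {yew, elm, rose}.
      Root yew: left subtree has 0 nodes { }, right has 2 {elm, rose}.
        Root rose: left subtree has 1 node {elm}, right has 0 { }.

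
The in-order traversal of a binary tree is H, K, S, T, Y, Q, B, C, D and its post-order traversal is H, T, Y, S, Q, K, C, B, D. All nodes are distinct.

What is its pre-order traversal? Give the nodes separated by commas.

The last element of post-order is the root; it splits in-order into left and right subtrees.
Root D: left subtree has 8 nodes {H, K, S, T, Y, Q, B, C}, right has 0 { }.
  Root B: left subtree has 6 nodes {H, K, S, T, Y, Q}, right has 1 {C}.
    Root K: left subtree has 1 node {H}, right has 4 {S, T, Y, Q}.
      Root Q: left subtree has 3 nodes {S, T, Y}, right has 0 { }.
        Root S: left subtree has 0 nodes { }, right has 2 {T, Y}.
          Root Y: left subtree has 1 node {T}, right has 0 { }.

D, B, K, H, Q, S, Y, T, C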